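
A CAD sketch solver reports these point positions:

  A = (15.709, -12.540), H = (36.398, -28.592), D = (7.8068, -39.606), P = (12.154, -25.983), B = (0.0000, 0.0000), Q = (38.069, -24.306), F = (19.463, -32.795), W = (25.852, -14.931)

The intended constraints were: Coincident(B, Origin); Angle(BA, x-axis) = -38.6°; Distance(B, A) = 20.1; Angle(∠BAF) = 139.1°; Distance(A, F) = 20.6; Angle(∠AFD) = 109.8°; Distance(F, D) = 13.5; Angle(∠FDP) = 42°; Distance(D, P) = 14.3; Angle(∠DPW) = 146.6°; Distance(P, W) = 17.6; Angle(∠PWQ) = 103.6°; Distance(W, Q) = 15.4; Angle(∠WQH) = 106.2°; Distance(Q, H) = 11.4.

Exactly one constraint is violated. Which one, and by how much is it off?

Distance(Q, H) = 11.4 — off by 6.80.

B = (0.00, 0.00) ✓; BA at -38.60° ✓; |BA| = 20.10 ✓; ∠BAF = 139.1° ✓; |AF| = 20.60 ✓; ∠AFD = 109.8° ✓; |FD| = 13.50 ✓; ∠FDP = 42.00° ✓; |DP| = 14.30 ✓; ∠DPW = 146.6° ✓; |PW| = 17.60 ✓; ∠PWQ = 103.6° ✓; |WQ| = 15.40 ✓; ∠WQH = 106.2° ✓; |QH| = 4.600 ✗.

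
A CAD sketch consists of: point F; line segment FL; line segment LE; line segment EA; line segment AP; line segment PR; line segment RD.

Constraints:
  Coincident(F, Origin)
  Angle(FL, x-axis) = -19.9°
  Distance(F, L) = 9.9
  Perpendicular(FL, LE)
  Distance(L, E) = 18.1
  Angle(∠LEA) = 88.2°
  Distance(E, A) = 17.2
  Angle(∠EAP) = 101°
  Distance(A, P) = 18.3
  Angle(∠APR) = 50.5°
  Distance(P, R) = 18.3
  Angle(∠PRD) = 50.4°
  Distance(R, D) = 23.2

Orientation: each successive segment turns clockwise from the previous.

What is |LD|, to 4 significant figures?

30.99

F is at the origin; FL runs at -19.9° with length 9.9, so L = (9.309, -3.370). FL is perpendicular to LE, so LE runs at -109.9°; with |LE| = 18.1, E = (3.148, -20.39). ∠LEA = 88.2° gives EA at 158.3° from the x-axis; with |EA| = 17.2, A = (-12.83, -14.03). ∠EAP = 101.0° gives AP at 79.30° from the x-axis; with |AP| = 18.3, P = (-9.435, 3.952). ∠APR = 50.5° gives PR at -50.20° from the x-axis; with |PR| = 18.3, R = (2.279, -10.11). ∠PRD = 50.4° gives RD at -179.8° from the x-axis; with |RD| = 23.2, D = (-20.92, -10.19). Then |LD| = |D − L| = 30.99.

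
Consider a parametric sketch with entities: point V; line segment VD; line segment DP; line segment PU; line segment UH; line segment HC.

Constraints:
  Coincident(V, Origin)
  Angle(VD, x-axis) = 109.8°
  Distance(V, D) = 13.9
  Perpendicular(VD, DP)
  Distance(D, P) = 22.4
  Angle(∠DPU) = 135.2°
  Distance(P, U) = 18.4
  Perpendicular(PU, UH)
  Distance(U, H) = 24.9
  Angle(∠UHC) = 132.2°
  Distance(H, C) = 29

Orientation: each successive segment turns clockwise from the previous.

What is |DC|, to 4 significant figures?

31.33

V is at the origin; VD runs at 109.8° with length 13.9, so D = (-4.708, 13.08). The perpendicularity gives DP at right angles to VD, so DP runs at 19.80°; with |DP| = 22.4, P = (16.37, 20.67). ∠DPU = 135.2° gives PU at -25.00° from the x-axis; with |PU| = 18.4, U = (33.04, 12.89). The perpendicularity gives UH at right angles to PU, so UH runs at -115.0°; with |UH| = 24.9, H = (22.52, -9.677). ∠UHC = 132.2° gives HC at -162.8° from the x-axis; with |HC| = 29.0, C = (-5.183, -18.25). Then |DC| = |C − D| = 31.33.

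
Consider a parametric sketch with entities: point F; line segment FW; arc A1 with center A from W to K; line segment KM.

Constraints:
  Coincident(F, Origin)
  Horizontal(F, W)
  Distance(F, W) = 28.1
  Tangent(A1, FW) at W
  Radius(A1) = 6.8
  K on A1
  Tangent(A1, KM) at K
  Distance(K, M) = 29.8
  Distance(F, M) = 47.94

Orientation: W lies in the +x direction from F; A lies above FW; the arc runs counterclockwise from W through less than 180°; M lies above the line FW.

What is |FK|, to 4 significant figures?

35.69

Checks: |AK| = 6.800 ✓; ∠(AK, KM) = 90.00° ✓; |KM| = 29.80 ✓; |FM| = 47.94 ✓.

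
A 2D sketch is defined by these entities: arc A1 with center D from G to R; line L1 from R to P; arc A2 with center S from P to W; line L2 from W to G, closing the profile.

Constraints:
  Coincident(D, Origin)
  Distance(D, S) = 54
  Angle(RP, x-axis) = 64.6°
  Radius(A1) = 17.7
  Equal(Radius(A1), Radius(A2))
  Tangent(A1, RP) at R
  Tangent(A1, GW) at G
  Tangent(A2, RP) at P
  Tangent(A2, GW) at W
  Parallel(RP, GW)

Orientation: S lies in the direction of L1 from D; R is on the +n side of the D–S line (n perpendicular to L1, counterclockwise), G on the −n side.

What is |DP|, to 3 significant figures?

56.8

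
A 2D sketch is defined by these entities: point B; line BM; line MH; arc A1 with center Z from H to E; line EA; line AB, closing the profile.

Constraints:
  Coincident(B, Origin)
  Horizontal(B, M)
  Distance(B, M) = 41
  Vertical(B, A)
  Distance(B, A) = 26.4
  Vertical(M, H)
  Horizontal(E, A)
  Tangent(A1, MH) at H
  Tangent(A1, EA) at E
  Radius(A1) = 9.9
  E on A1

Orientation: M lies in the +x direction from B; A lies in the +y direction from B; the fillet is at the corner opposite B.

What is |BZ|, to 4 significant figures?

35.21

BA is vertical with |BA| = 26.4 and A on the +y side, so A = (0.000, 26.40). The virtual corner opposite B is at (41.00, 26.40). Tangency of A1 to MH means the radius ZH is perpendicular to MH and A1 meets EA tangentially, so ZE is at right angles to EA, with radius 9.9, so the center Z sits 9.9 in from both sides at Z = (31.10, 16.50). Then |BZ| = |Z − B| = 35.21.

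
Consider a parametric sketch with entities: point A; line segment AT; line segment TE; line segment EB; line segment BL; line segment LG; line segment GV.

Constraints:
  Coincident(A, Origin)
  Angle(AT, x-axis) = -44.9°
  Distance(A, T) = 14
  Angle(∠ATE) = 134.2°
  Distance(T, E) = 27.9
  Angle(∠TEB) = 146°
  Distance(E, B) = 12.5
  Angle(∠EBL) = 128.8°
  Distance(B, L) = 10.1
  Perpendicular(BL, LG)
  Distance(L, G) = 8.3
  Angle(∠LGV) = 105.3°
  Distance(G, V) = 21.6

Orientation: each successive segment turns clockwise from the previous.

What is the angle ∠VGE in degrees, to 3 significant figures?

10.7°

BL ⟂ LG, so LG runs at 94.1°; with |LG| = 8.3, G = (-8.21, -40.5). ∠LGV = 105.3° gives GV at 19.4° from the x-axis; with |GV| = 21.6, V = (12.2, -33.3). Then cos ∠VGE = GV·GE / (|GV||GE|), giving 10.7°.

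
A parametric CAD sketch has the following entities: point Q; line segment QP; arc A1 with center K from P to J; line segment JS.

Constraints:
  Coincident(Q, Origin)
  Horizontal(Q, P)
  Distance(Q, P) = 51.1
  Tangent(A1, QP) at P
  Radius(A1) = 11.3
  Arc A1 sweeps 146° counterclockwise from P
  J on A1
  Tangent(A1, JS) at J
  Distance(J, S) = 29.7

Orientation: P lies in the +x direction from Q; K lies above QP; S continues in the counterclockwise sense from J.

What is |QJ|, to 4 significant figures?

61.03

A1 meets QP tangentially, so KP is at right angles to QP, so K = P + (0, 11.3) = (51.10, 11.30). On A1, P sits at bearing -90° from K; a 146° counterclockwise sweep puts J at bearing 56°, so J = K + 11.3·(cos 56°, sin 56°) = (57.42, 20.67). Then |QJ| = |J − Q| = 61.03.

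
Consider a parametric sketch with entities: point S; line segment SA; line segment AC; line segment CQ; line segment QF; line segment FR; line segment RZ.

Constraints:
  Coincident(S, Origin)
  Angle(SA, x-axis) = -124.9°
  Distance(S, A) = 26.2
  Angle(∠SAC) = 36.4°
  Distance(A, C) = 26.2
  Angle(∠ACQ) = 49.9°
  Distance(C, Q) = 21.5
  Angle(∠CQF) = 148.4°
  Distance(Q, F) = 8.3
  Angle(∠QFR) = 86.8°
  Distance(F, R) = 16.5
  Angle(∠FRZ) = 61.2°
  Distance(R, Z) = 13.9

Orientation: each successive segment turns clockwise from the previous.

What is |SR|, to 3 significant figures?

24.3

∠CQF = 148.4° gives QF at -70.2° from the x-axis; with |QF| = 8.3, F = (3.94, -16.5). ∠QFR = 86.8° gives FR at -163° from the x-axis; with |FR| = 16.5, R = (-11.9, -21.2). Then |SR| = |R − S| = 24.3.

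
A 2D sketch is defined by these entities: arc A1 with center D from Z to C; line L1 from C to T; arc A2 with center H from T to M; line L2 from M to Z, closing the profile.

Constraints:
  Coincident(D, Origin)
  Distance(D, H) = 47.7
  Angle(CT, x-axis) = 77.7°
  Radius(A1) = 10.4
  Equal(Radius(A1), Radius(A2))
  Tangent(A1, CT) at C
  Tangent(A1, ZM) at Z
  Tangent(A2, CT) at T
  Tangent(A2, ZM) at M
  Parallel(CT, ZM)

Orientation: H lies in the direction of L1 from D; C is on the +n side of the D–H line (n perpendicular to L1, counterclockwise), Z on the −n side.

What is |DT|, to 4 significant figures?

48.82

Tangency of A1 to both parallel lines with radius 10.4 puts C and Z at D ± 10.4·n: C = (-10.16, 2.216), Z = (10.16, -2.216). Equal radii place T and M the same way about H: T = H + 10.4·n = (0.0002755, 48.82), M = H − 10.4·n = (20.32, 44.39). Then |DT| = |T − D| = 48.82.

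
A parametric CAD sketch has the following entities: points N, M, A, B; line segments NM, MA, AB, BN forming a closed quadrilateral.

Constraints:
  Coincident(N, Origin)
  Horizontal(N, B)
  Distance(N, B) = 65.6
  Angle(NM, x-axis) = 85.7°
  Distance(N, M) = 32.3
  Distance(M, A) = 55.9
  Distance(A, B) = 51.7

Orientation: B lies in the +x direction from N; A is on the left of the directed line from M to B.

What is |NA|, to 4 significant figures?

74.91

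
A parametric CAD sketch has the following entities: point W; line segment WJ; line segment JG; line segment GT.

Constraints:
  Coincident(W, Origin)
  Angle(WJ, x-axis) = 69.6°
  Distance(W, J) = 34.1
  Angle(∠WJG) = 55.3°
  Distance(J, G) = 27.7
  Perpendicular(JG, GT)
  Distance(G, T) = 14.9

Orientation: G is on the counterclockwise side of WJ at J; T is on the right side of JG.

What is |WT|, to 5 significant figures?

43.728

∠WJG = 55.3°, so JG runs at 69.6° + (180° − 55.3°) = 194.30° from the x-axis; with |JG| = 27.7, G = J + 27.7·(cos 194.30°, sin 194.30°) = (-14.955, 25.119). JG is perpendicular to GT; with |GT| = 14.9 on the right of JG, T = G + 14.9·(-0.24700, 0.96902) = (-18.636, 39.558). Then |WT| = |T − W| = 43.728.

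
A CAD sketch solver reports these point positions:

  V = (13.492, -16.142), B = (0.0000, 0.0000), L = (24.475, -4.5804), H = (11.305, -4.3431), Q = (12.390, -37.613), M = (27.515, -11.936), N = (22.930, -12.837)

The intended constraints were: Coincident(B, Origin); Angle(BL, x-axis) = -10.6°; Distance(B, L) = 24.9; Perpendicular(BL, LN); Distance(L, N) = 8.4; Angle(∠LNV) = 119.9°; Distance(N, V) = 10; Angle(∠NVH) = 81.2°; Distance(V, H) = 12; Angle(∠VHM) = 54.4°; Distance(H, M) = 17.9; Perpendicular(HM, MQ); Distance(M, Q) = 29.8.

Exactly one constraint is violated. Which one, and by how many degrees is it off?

Perpendicular(HM, MQ) — off by 5.40°.

B = (0.00, 0.00) ✓; BL at -10.60° ✓; |BL| = 24.90 ✓; ∠(BL, LN) = 90.00° ✓; |LN| = 8.400 ✓; ∠LNV = 119.9° ✓; |NV| = 10.00 ✓; ∠NVH = 81.20° ✓; |VH| = 12.00 ✓; ∠VHM = 54.40° ✓; |HM| = 17.90 ✓; ∠(HM, MQ) = 95.40° ✗; |MQ| = 29.80 ✓.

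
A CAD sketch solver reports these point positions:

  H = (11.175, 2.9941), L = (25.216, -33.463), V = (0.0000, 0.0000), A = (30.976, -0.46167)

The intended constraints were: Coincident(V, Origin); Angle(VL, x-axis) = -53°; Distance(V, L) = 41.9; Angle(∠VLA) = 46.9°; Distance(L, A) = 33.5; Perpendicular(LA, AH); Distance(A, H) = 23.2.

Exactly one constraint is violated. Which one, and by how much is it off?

Distance(A, H) = 23.2 — off by 3.10.

V = (0.00, 0.00) ✓; VL at -53.00° ✓; |VL| = 41.90 ✓; ∠VLA = 46.90° ✓; |LA| = 33.50 ✓; ∠(LA, AH) = 90.00° ✓; |AH| = 20.10 ✗.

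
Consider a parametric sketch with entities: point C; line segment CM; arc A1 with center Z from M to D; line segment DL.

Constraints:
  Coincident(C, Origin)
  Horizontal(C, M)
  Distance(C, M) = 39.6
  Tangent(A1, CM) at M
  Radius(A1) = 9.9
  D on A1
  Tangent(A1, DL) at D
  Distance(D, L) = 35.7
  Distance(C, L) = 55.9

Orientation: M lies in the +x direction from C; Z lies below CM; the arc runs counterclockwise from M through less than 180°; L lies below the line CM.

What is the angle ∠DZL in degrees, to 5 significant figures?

74.501°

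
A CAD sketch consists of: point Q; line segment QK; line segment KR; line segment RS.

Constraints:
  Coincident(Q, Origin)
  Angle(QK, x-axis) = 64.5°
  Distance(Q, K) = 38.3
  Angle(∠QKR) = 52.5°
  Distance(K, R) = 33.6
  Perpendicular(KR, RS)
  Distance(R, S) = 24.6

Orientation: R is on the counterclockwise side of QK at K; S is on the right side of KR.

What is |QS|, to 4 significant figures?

55.94

Q is at the origin; QK runs at 64.5° with length 38.3, so K = 38.3·(cos 64.5°, sin 64.5°) = (16.49, 34.57). ∠QKR = 52.5°, so KR runs at 64.5° + (180° − 52.5°) = 192.0° from the x-axis; with |KR| = 33.6, R = K + 33.6·(cos 192.0°, sin 192.0°) = (-16.38, 27.58). KR is perpendicular to RS; with |RS| = 24.6 on the right of KR, S = R + 24.6·(-0.2079, 0.9781) = (-21.49, 51.65). Then |QS| = |S − Q| = 55.94.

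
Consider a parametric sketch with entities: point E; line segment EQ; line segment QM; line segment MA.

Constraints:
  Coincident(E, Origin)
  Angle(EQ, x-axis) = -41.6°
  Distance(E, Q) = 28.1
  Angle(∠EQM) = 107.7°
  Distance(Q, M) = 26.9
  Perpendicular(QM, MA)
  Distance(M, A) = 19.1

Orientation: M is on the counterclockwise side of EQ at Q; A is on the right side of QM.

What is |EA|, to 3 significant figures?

58.0

∠EQM = 107.7°, so QM runs at -41.6° + (180° − 107.7°) = 30.7° from the x-axis; with |QM| = 26.9, M = Q + 26.9·(cos 30.7°, sin 30.7°) = (44.1, -4.92). QM ⟂ MA; with |MA| = 19.1 on the right of QM, A = M + 19.1·(0.511, -0.860) = (53.9, -21.3). Then |EA| = |A − E| = 58.0.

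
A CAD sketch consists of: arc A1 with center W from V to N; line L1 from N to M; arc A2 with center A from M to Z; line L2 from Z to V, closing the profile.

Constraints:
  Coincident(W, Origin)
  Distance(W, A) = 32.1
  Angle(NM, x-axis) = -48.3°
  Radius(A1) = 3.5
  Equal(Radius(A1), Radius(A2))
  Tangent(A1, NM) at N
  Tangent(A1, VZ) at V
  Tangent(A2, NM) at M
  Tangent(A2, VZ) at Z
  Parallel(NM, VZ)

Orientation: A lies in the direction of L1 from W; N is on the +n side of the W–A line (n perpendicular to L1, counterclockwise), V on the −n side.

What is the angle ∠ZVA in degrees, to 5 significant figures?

6.2226°

The slot axis is L1's direction at -48.3°, so u = (cos -48.3°, sin -48.3°) = (0.66523, -0.74664) and n = (−sin -48.3°, cos -48.3°) = (0.74664, 0.66523). W is at the origin and A lies 32.1 along u from W, so A = 32.1·u = (21.354, -23.967). Tangency of A1 to both parallel lines with radius 3.5 puts N and V at W ± 3.5·n: N = (2.6132, 2.3283), V = (-2.6132, -2.3283). Equal radii place M and Z the same way about A: M = A + 3.5·n = (23.967, -21.639), Z = A − 3.5·n = (18.741, -26.295). Then cos ∠ZVA = VZ·VA / (|VZ||VA|), giving 6.2226°.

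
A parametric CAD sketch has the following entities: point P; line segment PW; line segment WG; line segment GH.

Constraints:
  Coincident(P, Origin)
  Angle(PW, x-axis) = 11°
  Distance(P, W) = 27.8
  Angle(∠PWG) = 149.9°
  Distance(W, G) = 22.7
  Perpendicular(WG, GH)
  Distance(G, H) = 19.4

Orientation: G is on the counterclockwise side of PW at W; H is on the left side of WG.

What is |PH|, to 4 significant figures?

47.07

P is at the origin; PW runs at 11.0° with length 27.8, so W = 27.8·(cos 11.0°, sin 11.0°) = (27.29, 5.304). ∠PWG = 149.9°, so WG runs at 11.0° + (180° − 149.9°) = 41.10° from the x-axis; with |WG| = 22.7, G = W + 22.7·(cos 41.10°, sin 41.10°) = (44.40, 20.23). WG is perpendicular to GH; with |GH| = 19.4 on the left of WG, H = G + 19.4·(-0.6574, 0.7536) = (31.64, 34.85). Then |PH| = |H − P| = 47.07.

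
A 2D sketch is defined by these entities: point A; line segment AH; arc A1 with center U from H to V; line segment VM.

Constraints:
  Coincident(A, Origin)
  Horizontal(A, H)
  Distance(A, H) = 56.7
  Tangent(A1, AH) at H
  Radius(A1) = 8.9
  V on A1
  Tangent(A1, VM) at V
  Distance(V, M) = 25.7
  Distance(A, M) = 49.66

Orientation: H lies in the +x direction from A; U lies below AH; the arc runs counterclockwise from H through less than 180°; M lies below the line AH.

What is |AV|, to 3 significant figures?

48.7

A is at the origin; AH is horizontal with |AH| = 56.7 and H on the +x side, so H = (56.7, 0.00). A1 meets AH tangentially, so UH is at right angles to AH, so U = H + (0, -8.9) = (56.7, -8.90). Since UV ⟂ VM (tangency), |UM| = √(8.9² + 25.7²) = 27.2 regardless of where V sits on A1. So M lies on both circle(A, 49.66) and circle(U, 27.2); the below-AH intersection is M = (39.6, -30.0). V is the foot of the tangent from M: V = (48.3, -5.86).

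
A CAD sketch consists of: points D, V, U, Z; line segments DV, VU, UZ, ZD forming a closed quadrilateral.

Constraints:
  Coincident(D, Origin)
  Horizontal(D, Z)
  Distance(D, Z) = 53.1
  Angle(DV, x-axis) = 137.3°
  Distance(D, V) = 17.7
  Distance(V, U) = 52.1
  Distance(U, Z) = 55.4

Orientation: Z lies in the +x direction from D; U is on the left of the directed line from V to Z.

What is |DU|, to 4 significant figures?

53.83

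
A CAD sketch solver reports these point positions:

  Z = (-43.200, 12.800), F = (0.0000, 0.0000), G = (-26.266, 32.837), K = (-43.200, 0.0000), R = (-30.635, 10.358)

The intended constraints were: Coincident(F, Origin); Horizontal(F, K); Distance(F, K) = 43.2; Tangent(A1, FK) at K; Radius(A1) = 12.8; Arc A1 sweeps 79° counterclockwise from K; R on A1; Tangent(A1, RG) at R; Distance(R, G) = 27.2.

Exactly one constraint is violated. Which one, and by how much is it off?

Distance(R, G) = 27.2 — off by 4.30.

F = (0.00, 0.00) ✓; F.y = 0.00, K.y = 0.00 ✓; |FK| = 43.20 ✓; ∠(ZK, KF) = 90.00° ✓; |ZK| = 12.80 ✓; bearing(Z→R) − bearing(Z→K) = 79.00° ✓; |ZR| = 12.80 ✓; ∠(ZR, RG) = 90.00° ✓; |RG| = 22.90 ✗.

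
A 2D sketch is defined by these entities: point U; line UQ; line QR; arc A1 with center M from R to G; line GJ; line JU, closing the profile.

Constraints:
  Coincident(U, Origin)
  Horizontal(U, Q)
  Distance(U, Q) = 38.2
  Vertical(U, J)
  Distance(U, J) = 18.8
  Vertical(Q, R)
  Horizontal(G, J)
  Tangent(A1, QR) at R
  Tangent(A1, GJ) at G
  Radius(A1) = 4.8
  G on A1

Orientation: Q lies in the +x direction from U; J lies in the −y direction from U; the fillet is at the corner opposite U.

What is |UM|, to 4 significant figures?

36.22

U is at the origin; UQ is horizontal with |UQ| = 38.2 and Q on the +x side, so Q = (38.20, 0.000). UJ is vertical with |UJ| = 18.8 and J on the −y side, so J = (0.000, -18.80). The virtual corner opposite U is at (38.20, -18.80). A1 meets QR tangentially, so MR is at right angles to QR and tangency of A1 to GJ means the radius MG is perpendicular to GJ, with radius 4.8, so the center M sits 4.8 in from both sides at M = (33.40, -14.00). Then |UM| = |M − U| = 36.22.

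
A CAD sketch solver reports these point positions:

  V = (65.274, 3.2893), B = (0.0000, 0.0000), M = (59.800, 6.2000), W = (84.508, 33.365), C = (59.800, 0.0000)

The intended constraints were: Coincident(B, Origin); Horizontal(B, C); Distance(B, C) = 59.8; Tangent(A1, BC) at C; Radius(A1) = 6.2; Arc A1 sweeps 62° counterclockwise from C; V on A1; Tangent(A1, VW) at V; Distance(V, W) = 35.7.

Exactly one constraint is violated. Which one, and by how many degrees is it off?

Tangent(A1, VW) at V — off by 4.60°.

B = (0.00, 0.00) ✓; B.y = 0.00, C.y = 0.00 ✓; |BC| = 59.80 ✓; ∠(MC, CB) = 90.00° ✓; |MC| = 6.200 ✓; bearing(M→V) − bearing(M→C) = 62.00° ✓; |MV| = 6.200 ✓; ∠(MV, VW) = 94.60° ✗; |VW| = 35.70 ✓.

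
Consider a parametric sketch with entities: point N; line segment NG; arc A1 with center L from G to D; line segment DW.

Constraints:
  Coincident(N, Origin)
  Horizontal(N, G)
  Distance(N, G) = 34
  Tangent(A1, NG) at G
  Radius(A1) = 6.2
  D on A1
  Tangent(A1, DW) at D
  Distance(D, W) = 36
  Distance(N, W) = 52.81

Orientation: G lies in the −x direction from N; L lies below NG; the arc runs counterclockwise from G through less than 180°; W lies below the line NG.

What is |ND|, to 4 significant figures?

40.75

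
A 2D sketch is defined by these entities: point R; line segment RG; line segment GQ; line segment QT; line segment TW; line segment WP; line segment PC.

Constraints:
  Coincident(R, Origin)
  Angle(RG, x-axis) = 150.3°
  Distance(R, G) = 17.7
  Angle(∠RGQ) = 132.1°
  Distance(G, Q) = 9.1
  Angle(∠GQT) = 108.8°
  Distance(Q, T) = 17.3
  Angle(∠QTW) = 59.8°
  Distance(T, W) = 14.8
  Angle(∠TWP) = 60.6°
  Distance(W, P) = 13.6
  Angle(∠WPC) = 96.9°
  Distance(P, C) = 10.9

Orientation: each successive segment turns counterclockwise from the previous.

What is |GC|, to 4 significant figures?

20.32

R is at the origin; RG runs at 150.3° with length 17.7, so G = (-15.37, 8.770). ∠RGQ = 132.1° gives GQ at -161.8° from the x-axis; with |GQ| = 9.1, Q = (-24.02, 5.927). ∠GQT = 108.8° gives QT at -90.60° from the x-axis; with |QT| = 17.3, T = (-24.20, -11.37). ∠QTW = 59.8° gives TW at 29.60° from the x-axis; with |TW| = 14.8, W = (-11.33, -4.061). ∠TWP = 60.6° gives WP at 149.0° from the x-axis; with |WP| = 13.6, P = (-22.99, 2.943). ∠WPC = 96.9° gives PC at -127.9° from the x-axis; with |PC| = 10.9, C = (-29.69, -5.658). Then |GC| = |C − G| = 20.32.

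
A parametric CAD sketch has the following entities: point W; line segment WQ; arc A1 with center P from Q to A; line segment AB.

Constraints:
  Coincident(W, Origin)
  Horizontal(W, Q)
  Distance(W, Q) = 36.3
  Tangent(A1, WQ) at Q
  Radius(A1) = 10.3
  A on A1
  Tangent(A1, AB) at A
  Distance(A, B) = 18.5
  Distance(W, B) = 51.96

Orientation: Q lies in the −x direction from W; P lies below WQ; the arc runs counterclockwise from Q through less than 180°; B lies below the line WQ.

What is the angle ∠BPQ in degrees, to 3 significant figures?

165°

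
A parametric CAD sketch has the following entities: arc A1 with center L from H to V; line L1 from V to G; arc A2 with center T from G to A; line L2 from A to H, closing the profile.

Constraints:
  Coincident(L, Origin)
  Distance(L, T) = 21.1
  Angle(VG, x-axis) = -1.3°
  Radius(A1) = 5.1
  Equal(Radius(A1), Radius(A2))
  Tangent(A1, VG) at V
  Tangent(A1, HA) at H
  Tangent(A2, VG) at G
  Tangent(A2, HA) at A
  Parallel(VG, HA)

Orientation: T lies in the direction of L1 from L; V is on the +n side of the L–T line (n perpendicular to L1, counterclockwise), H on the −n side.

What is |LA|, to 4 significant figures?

21.71

The slot axis is L1's direction at -1.3°, so u = (cos -1.3°, sin -1.3°) = (0.9997, -0.02269) and n = (−sin -1.3°, cos -1.3°) = (0.02269, 0.9997). L is at the origin and T lies 21.1 along u from L, so T = 21.1·u = (21.09, -0.4787). Tangency of A1 to both parallel lines with radius 5.1 puts V and H at L ± 5.1·n: V = (0.1157, 5.099), H = (-0.1157, -5.099). Equal radii place G and A the same way about T: G = T + 5.1·n = (21.21, 4.620), A = T − 5.1·n = (20.98, -5.577). Then |LA| = |A − L| = 21.71.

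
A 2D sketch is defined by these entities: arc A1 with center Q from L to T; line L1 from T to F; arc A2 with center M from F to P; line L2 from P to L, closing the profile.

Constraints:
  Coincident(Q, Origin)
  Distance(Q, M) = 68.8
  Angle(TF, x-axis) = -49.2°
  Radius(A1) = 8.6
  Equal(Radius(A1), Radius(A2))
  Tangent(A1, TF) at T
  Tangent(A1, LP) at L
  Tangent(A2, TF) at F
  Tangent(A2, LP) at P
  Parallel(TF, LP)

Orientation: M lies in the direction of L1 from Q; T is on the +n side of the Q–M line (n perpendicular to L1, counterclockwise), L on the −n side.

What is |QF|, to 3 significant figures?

69.3

The slot axis is L1's direction at -49.2°, so u = (cos -49.2°, sin -49.2°) = (0.653, -0.757) and n = (−sin -49.2°, cos -49.2°) = (0.757, 0.653). Q is at the origin and M lies 68.8 along u from Q, so M = 68.8·u = (45.0, -52.1). Tangency of A1 to both parallel lines with radius 8.6 puts T and L at Q ± 8.6·n: T = (6.51, 5.62), L = (-6.51, -5.62). Equal radii place F and P the same way about M: F = M + 8.6·n = (51.5, -46.5), P = M − 8.6·n = (38.4, -57.7). Then |QF| = |F − Q| = 69.3.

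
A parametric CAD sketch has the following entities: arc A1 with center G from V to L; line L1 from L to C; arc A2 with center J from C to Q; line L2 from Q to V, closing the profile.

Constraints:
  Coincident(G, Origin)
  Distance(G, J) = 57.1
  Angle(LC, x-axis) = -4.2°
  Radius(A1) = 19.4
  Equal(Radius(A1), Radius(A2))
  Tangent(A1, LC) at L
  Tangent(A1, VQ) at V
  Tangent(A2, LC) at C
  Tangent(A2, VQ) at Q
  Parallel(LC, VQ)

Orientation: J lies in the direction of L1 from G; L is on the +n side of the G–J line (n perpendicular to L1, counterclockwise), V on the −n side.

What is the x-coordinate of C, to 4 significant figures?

58.37

The slot axis is L1's direction at -4.2°, so u = (cos -4.2°, sin -4.2°) = (0.9973, -0.07324) and n = (−sin -4.2°, cos -4.2°) = (0.07324, 0.9973). G is at the origin and J lies 57.1 along u from G, so J = 57.1·u = (56.95, -4.182). Tangency of A1 to both parallel lines with radius 19.4 puts L and V at G ± 19.4·n: L = (1.421, 19.35), V = (-1.421, -19.35). Equal radii place C and Q the same way about J: C = J + 19.4·n = (58.37, 15.17), Q = J − 19.4·n = (55.53, -23.53). So C.x = 58.37.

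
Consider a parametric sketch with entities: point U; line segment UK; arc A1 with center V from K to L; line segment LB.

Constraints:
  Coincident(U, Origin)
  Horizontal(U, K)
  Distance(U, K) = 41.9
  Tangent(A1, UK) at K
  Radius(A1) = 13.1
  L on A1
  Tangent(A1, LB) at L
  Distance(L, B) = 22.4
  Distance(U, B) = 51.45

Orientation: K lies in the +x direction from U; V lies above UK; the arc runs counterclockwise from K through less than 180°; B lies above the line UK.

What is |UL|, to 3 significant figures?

55.7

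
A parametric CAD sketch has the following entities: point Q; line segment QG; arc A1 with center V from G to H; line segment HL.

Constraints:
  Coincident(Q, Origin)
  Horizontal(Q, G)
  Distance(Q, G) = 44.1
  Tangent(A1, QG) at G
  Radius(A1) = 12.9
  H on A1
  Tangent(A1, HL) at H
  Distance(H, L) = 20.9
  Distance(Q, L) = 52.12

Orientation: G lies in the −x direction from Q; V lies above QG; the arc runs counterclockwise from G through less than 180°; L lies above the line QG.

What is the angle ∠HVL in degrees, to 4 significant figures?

58.32°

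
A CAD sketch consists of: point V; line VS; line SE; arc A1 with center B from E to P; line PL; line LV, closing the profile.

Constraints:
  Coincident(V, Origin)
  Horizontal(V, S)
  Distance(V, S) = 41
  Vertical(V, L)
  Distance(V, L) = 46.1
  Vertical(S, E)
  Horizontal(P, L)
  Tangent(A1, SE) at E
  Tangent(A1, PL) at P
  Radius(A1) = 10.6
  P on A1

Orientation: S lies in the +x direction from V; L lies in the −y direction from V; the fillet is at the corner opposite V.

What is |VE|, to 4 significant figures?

54.23

The virtual corner opposite V is at (41.00, -46.10). The tangent condition forces BE to be normal to SE and tangency of A1 to PL means the radius BP is perpendicular to PL, with radius 10.6, so the center B sits 10.6 in from both sides at B = (30.40, -35.50). That places the tangent points at E = (41.00, -35.50) on SE and P = (30.40, -46.10) on PL. Then |VE| = |E − V| = 54.23.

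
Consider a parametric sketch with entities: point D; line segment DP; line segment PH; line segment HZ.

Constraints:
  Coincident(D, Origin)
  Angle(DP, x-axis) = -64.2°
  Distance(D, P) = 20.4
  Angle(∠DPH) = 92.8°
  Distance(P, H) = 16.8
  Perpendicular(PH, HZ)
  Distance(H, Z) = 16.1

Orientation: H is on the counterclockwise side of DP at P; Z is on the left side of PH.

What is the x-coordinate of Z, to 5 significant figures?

18.052

D is at the origin; DP runs at -64.2° with length 20.4, so P = 20.4·(cos -64.2°, sin -64.2°) = (8.8787, -18.367). ∠DPH = 92.8°, so PH runs at -64.2° + (180° − 92.8°) = 23.000° from the x-axis; with |PH| = 16.8, H = P + 16.8·(cos 23.000°, sin 23.000°) = (24.343, -11.802). The perpendicularity gives HZ at right angles to PH; with |HZ| = 16.1 on the left of PH, Z = H + 16.1·(-0.39073, 0.92050) = (18.052, 3.0179). So Z.x = 18.052.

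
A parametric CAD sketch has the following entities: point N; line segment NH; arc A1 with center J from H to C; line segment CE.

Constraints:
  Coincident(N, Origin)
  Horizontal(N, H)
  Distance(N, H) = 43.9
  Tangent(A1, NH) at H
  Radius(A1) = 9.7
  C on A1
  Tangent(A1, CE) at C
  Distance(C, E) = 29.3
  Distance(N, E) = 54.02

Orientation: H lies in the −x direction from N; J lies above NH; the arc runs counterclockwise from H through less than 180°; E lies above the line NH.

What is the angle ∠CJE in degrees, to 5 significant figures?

71.682°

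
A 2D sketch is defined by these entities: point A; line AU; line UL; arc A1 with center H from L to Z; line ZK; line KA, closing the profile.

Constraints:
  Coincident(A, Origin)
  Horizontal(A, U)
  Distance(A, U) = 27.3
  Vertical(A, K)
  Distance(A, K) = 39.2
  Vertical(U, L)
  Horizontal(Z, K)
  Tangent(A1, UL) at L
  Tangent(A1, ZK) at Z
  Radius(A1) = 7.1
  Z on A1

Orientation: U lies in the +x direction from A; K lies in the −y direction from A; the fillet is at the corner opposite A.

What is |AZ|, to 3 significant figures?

44.1

A is at the origin; A and U share the same y with |AU| = 27.3 and U on the +x side, so U = (27.3, 0.00). AK is vertical with |AK| = 39.2 and K on the −y side, so K = (0.00, -39.2). The virtual corner opposite A is at (27.3, -39.2). The tangent condition forces HL to be normal to UL and the tangent condition forces HZ to be normal to ZK, with radius 7.1, so the center H sits 7.1 in from both sides at H = (20.2, -32.1). That places the tangent points at L = (27.3, -32.1) on UL and Z = (20.2, -39.2) on ZK. Then |AZ| = |Z − A| = 44.1.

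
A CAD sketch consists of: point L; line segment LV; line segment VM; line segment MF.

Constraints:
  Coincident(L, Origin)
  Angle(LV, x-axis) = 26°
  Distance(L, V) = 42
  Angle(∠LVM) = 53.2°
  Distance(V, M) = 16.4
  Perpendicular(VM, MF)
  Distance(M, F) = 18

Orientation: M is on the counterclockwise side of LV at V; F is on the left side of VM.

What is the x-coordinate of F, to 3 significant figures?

14.9

L is at the origin; LV runs at 26.0° with length 42.0, so V = 42.0·(cos 26.0°, sin 26.0°) = (37.7, 18.4). ∠LVM = 53.2°, so VM runs at 26.0° + (180° − 53.2°) = 153° from the x-axis; with |VM| = 16.4, M = V + 16.4·(cos 153°, sin 153°) = (23.2, 25.9). VM is perpendicular to MF; with |MF| = 18.0 on the left of VM, F = M + 18.0·(-0.457, -0.889) = (14.9, 9.90). So F.x = 14.9.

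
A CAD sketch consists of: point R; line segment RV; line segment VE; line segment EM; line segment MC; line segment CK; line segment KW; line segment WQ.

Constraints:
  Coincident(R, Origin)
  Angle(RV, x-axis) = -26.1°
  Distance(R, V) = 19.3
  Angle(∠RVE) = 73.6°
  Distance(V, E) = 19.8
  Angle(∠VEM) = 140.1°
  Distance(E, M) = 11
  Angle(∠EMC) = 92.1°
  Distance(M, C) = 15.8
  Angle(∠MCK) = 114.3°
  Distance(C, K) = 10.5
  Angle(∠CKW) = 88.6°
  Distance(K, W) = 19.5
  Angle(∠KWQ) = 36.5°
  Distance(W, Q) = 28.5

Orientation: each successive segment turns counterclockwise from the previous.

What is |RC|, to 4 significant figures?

13.15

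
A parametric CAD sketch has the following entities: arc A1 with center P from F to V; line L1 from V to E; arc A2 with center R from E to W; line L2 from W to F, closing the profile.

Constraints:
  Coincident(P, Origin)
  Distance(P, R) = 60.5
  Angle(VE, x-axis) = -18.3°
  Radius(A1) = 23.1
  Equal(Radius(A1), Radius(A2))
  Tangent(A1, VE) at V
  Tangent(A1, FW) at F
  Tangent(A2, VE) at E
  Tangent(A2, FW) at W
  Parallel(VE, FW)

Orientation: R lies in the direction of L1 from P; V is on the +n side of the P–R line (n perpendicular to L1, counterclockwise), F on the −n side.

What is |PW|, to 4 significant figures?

64.76

The slot axis is L1's direction at -18.3°, so u = (cos -18.3°, sin -18.3°) = (0.9494, -0.3140) and n = (−sin -18.3°, cos -18.3°) = (0.3140, 0.9494). P is at the origin and R lies 60.5 along u from P, so R = 60.5·u = (57.44, -19.00). Tangency of A1 to both parallel lines with radius 23.1 puts V and F at P ± 23.1·n: V = (7.253, 21.93), F = (-7.253, -21.93). Equal radii place E and W the same way about R: E = R + 23.1·n = (64.69, 2.935), W = R − 23.1·n = (50.19, -40.93). Then |PW| = |W − P| = 64.76.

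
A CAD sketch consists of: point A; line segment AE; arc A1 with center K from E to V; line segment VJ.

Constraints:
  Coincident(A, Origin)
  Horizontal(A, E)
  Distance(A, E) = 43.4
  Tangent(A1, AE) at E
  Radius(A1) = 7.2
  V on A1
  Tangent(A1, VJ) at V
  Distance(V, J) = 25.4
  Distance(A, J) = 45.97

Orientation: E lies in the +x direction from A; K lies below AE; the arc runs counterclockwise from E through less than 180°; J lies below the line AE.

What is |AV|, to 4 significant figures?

36.80

A is at the origin; AE is horizontal with |AE| = 43.4 and E on the +x side, so E = (43.40, 0.000). The tangent condition forces KE to be normal to AE, so K = E + (0, -7.2) = (43.40, -7.200). Since KV ⟂ VJ (tangency), |KJ| = √(7.2² + 25.4²) = 26.40 regardless of where V sits on A1. So J lies on both circle(A, 45.97) and circle(K, 26.40); the below-AE intersection is J = (33.37, -31.62). V is the foot of the tangent from J: V = (36.25, -6.384).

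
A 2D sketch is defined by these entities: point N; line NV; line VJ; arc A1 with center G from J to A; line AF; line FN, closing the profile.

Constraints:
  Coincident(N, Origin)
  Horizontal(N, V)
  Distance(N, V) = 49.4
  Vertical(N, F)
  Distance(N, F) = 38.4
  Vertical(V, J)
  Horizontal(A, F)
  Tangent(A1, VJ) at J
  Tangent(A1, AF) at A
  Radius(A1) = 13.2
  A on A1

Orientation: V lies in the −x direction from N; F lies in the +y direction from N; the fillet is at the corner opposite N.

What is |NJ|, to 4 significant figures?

55.46

N is at the origin; NV is horizontal with |NV| = 49.4 and V on the −x side, so V = (-49.40, 0.000). NF is vertical with |NF| = 38.4 and F on the +y side, so F = (0.000, 38.40). The virtual corner opposite N is at (-49.40, 38.40). Tangency of A1 to VJ means the radius GJ is perpendicular to VJ and since A1 is tangent to AF there, GA ⟂ AF, with radius 13.2, so the center G sits 13.2 in from both sides at G = (-36.20, 25.20). That places the tangent points at J = (-49.40, 25.20) on VJ and A = (-36.20, 38.40) on AF. Then |NJ| = |J − N| = 55.46.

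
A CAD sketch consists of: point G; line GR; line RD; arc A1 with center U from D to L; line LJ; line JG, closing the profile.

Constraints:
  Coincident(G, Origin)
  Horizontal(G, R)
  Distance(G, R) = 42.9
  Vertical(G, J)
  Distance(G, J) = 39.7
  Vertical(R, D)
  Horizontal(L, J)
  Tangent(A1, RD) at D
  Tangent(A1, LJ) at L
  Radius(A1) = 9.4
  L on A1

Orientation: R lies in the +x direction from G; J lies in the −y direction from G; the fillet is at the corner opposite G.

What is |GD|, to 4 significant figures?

52.52

The virtual corner opposite G is at (42.90, -39.70). Since A1 is tangent to RD there, UD ⟂ RD and since A1 is tangent to LJ there, UL ⟂ LJ, with radius 9.4, so the center U sits 9.4 in from both sides at U = (33.50, -30.30). That places the tangent points at D = (42.90, -30.30) on RD and L = (33.50, -39.70) on LJ. Then |GD| = |D − G| = 52.52.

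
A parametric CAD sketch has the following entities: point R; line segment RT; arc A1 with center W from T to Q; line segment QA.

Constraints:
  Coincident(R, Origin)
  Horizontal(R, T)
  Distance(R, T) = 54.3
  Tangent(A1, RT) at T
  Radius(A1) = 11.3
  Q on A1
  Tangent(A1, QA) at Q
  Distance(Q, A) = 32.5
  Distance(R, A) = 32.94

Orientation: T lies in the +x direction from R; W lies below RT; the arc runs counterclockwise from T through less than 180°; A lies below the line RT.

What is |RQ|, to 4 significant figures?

46.95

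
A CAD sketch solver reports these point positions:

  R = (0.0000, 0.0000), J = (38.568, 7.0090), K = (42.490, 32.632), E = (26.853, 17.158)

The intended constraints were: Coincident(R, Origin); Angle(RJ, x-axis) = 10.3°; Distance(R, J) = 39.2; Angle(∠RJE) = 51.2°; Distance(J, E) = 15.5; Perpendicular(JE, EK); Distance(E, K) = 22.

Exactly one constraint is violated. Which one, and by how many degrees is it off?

Perpendicular(JE, EK) — off by 4.40°.

R = (0.00, 0.00) ✓; RJ at 10.30° ✓; |RJ| = 39.20 ✓; ∠RJE = 51.20° ✓; |JE| = 15.50 ✓; ∠(JE, EK) = 94.40° ✗; |EK| = 22.00 ✓.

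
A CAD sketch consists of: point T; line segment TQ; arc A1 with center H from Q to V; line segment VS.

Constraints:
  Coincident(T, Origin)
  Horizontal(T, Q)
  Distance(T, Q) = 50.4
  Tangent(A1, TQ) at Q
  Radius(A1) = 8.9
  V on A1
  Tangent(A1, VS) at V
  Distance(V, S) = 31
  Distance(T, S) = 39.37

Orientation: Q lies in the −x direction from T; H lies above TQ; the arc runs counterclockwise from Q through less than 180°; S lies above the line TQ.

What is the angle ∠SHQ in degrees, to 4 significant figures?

130.3°

T is at the origin; TQ is horizontal with |TQ| = 50.4 and Q on the −x side, so Q = (-50.40, 0.000). Tangency of A1 to TQ means the radius HQ is perpendicular to TQ, so H = Q + (0, 8.9) = (-50.40, 8.900). Since HV ⟂ VS (tangency), |HS| = √(8.9² + 31.0²) = 32.25 regardless of where V sits on A1. So S lies on both circle(T, 39.37) and circle(H, 32.25); the above-TQ intersection is S = (-25.79, 29.75). V is the foot of the tangent from S: V = (-43.00, 3.960).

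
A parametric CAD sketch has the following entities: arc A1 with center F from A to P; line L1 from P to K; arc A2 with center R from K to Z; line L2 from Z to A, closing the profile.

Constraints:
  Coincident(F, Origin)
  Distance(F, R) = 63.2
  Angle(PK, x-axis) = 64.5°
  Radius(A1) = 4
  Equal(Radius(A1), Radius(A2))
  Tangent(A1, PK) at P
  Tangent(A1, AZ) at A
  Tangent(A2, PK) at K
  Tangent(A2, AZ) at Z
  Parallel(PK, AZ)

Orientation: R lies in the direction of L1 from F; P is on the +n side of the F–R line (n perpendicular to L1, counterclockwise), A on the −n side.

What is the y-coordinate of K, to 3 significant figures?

58.8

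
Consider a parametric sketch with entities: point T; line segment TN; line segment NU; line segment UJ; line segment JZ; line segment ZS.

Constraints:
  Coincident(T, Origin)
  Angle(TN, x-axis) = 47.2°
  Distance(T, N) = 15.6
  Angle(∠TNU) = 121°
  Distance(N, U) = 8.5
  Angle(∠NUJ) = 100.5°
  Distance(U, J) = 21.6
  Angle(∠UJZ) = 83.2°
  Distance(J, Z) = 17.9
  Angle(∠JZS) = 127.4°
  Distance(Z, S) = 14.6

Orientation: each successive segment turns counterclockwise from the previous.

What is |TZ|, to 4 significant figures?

9.391

∠NUJ = 100.5° gives UJ at -174.3° from the x-axis; with |UJ| = 21.6, J = (-13.27, 17.46). ∠UJZ = 83.2° gives JZ at -77.50° from the x-axis; with |JZ| = 17.9, Z = (-9.391, -0.01232). Then |TZ| = |Z − T| = 9.391.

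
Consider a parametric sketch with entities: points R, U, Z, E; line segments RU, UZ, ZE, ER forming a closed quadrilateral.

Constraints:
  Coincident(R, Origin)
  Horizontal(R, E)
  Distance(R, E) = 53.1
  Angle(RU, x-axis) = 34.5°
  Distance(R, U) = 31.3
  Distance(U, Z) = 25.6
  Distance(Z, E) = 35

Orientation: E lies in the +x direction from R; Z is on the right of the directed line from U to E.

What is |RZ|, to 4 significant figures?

20.01

R is at the origin; RE is horizontal with |RE| = 53.1 and E in +x, so E = (53.1, 0). RU runs at 34.5° with |RU| = 31.3, so U = (25.80, 17.73). Z is determined by |UZ| = 25.6 and |ZE| = 35.0 together: it lies at the intersection of circle(U, 25.6) and circle(E, 35.0). With |UE| = 32.56, the foot of the radical line on UE is 7.529 from U and the perpendicular offset is √(25.6² − 7.529²) = 24.47. Taking the right-of-UE solution: Z = (18.79, -6.893).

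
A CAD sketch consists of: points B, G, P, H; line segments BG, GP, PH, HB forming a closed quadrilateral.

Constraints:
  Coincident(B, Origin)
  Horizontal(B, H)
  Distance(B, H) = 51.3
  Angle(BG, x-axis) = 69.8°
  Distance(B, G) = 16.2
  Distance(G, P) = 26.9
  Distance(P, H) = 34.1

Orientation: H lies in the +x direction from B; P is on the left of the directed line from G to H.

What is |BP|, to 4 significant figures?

40.06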